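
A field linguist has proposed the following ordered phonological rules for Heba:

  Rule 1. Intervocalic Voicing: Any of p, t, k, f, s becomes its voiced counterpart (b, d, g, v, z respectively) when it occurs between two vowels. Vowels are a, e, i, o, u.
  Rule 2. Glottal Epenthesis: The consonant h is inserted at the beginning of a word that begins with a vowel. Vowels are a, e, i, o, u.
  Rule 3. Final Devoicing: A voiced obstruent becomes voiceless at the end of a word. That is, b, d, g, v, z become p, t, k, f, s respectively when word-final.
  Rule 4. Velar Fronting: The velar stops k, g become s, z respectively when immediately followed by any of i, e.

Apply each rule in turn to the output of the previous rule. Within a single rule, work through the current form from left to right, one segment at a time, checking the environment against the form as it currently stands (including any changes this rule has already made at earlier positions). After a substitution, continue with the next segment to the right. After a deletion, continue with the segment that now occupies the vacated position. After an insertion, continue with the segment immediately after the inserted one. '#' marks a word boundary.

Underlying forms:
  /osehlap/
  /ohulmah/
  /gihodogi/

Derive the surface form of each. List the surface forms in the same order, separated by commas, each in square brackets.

/osehlap/:
  Rule 1 Intervocalic Voicing: [osehlap] → [ozehlap]
  Rule 2 Glottal Epenthesis: [ozehlap] → [hozehlap]
  Rule 3 Final Devoicing: no change — [hozehlap]
  Rule 4 Velar Fronting: no change — [hozehlap]
/ohulmah/:
  Rule 1 Intervocalic Voicing: no change — [ohulmah]
  Rule 2 Glottal Epenthesis: [ohulmah] → [hohulmah]
  Rule 3 Final Devoicing: no change — [hohulmah]
  Rule 4 Velar Fronting: no change — [hohulmah]
/gihodogi/:
  Rule 1 Intervocalic Voicing: no change — [gihodogi]
  Rule 2 Glottal Epenthesis: no change — [gihodogi]
  Rule 3 Final Devoicing: no change — [gihodogi]
  Rule 4 Velar Fronting: [gihodogi] → [zihodozi]

[hozehlap], [hohulmah], [zihodozi]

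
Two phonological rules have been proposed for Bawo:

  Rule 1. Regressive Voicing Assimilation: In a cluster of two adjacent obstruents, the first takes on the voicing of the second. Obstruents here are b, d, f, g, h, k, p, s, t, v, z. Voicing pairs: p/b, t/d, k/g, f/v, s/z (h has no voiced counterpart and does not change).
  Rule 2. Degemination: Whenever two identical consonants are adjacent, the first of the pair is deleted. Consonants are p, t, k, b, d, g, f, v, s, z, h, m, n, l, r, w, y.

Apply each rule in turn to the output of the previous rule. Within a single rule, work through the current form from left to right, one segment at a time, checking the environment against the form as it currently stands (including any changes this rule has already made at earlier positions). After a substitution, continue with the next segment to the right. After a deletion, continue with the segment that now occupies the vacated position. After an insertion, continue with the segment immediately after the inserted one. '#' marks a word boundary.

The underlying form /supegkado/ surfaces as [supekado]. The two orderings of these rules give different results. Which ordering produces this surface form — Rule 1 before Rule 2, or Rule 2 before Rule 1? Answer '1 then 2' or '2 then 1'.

1 then 2

Order 1 then 2:
  1 Regressive Voicing Assimilation: [supegkado] → [supekkado]
  2 Degemination: [supekkado] → [supekado]
  result: [supekado]
Order 2 then 1:
  2 Degemination: no change — [supegkado]
  1 Regressive Voicing Assimilation: [supegkado] → [supekkado]
  result: [supekkado]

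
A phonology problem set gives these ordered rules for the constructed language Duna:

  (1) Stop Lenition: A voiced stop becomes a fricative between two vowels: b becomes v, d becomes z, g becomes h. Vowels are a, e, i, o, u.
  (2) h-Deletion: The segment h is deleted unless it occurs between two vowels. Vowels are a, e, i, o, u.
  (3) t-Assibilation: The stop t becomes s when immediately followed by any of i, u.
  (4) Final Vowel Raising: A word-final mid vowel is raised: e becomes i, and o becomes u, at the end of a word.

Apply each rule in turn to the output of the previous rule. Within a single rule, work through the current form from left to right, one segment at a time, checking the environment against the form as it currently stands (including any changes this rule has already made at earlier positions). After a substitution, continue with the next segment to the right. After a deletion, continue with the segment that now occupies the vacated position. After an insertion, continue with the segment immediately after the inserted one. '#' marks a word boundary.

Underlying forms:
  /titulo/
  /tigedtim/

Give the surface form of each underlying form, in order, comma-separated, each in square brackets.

[sisulu], [sihedsim]

/titulo/:
  (1) Stop Lenition: no change — [titulo]
  (2) h-Deletion: no change — [titulo]
  (3) t-Assibilation: [titulo] → [sisulo]
  (4) Final Vowel Raising: [sisulo] → [sisulu]
/tigedtim/:
  (1) Stop Lenition: [tigedtim] → [tihedtim]
  (2) h-Deletion: no change — [tihedtim]
  (3) t-Assibilation: [tihedtim] → [sihedsim]
  (4) Final Vowel Raising: no change — [sihedsim]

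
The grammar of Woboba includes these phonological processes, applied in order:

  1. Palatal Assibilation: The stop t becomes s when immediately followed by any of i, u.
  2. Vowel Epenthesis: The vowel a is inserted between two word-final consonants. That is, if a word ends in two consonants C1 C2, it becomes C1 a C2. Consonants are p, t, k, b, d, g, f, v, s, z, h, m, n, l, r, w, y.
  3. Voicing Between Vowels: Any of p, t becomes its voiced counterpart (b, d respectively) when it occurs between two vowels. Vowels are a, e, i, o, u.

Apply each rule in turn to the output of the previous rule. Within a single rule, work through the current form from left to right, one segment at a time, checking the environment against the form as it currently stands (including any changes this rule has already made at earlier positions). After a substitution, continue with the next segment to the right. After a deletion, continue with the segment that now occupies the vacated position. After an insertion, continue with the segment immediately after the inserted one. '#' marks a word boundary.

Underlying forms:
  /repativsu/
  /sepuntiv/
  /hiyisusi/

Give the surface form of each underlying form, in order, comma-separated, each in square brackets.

/repativsu/:
  1 Palatal Assibilation: [repativsu] → [repasivsu]
  2 Vowel Epenthesis: no change — [repasivsu]
  3 Voicing Between Vowels: [repasivsu] → [rebasivsu]
/sepuntiv/:
  1 Palatal Assibilation: [sepuntiv] → [sepunsiv]
  2 Vowel Epenthesis: no change — [sepunsiv]
  3 Voicing Between Vowels: [sepunsiv] → [sebunsiv]
/hiyisusi/:
  1 Palatal Assibilation: no change — [hiyisusi]
  2 Vowel Epenthesis: no change — [hiyisusi]
  3 Voicing Between Vowels: no change — [hiyisusi]

[rebasivsu], [sebunsiv], [hiyisusi]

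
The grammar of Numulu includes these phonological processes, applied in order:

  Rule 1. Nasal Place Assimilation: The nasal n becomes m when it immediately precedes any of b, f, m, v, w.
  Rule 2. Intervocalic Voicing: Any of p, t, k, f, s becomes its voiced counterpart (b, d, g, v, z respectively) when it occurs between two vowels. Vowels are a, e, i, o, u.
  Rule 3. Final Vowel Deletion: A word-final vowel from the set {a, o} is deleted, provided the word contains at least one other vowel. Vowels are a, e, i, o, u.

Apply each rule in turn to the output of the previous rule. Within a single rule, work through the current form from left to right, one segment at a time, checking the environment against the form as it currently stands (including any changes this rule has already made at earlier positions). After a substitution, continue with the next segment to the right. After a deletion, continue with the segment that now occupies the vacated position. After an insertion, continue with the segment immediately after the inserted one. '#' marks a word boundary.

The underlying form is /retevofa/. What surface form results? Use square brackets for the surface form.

[redevov]

Rule 1 Nasal Place Assimilation: no change — [retevofa]
Rule 2 Intervocalic Voicing: [retevofa] → [redevova]
Rule 3 Final Vowel Deletion: [redevova] → [redevov]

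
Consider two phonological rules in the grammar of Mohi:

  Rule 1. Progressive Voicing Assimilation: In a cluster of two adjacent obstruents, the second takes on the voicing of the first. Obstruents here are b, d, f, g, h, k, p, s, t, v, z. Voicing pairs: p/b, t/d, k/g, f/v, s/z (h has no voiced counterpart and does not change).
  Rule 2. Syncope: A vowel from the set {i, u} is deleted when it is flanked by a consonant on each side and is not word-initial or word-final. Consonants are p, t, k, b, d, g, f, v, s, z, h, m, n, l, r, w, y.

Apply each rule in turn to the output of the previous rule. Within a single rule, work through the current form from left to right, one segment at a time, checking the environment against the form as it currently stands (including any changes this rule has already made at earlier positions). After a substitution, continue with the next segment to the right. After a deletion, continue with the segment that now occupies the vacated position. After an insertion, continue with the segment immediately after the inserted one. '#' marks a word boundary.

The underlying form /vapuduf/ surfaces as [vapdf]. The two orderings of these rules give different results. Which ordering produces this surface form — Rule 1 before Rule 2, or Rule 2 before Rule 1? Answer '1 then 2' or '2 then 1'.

Order 1 then 2:
  1 Progressive Voicing Assimilation: no change — [vapuduf]
  2 Syncope: [vapuduf] → [vapdf]
  result: [vapdf]
Order 2 then 1:
  2 Syncope: [vapuduf] → [vapdf]
  1 Progressive Voicing Assimilation: [vapdf] → [vaptf]
  result: [vaptf]

1 then 2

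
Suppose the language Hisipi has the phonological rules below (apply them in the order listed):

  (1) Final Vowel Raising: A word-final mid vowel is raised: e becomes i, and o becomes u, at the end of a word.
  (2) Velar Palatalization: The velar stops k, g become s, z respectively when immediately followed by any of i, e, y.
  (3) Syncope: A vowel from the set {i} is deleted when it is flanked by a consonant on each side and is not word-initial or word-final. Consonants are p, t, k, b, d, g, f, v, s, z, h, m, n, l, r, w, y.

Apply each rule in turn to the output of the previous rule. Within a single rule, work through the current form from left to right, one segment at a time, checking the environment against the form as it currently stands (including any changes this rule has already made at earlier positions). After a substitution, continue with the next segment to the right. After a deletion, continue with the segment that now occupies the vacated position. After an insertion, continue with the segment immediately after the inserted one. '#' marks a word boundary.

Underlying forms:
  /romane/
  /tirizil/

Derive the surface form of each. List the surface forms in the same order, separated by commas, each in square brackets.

[romani], [trzl]

/romane/:
  (1) Final Vowel Raising: [romane] → [romani]
  (2) Velar Palatalization: no change — [romani]
  (3) Syncope: no change — [romani]
/tirizil/:
  (1) Final Vowel Raising: no change — [tirizil]
  (2) Velar Palatalization: no change — [tirizil]
  (3) Syncope: [tirizil] → [trzl]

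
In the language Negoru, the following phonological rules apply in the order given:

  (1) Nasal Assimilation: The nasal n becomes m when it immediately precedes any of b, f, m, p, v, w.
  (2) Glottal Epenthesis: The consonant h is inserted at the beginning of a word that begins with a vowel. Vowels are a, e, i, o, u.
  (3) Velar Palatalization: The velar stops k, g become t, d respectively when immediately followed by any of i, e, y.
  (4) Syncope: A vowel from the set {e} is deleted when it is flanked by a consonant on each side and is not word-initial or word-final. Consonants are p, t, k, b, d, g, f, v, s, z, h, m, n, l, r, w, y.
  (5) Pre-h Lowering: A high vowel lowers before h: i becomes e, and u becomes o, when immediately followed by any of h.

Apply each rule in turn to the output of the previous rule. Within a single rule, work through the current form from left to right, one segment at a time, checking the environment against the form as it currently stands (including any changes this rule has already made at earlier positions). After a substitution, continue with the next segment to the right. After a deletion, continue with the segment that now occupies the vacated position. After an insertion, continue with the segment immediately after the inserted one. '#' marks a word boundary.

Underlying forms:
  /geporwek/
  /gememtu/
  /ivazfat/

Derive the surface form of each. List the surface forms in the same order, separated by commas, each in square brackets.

[dporwk], [dmmtu], [hivazfat]

/geporwek/:
  (1) Nasal Assimilation: no change — [geporwek]
  (2) Glottal Epenthesis: no change — [geporwek]
  (3) Velar Palatalization: [geporwek] → [deporwek]
  (4) Syncope: [deporwek] → [dporwk]
  (5) Pre-h Lowering: no change — [dporwk]
/gememtu/:
  (1) Nasal Assimilation: no change — [gememtu]
  (2) Glottal Epenthesis: no change — [gememtu]
  (3) Velar Palatalization: [gememtu] → [dememtu]
  (4) Syncope: [dememtu] → [dmmtu]
  (5) Pre-h Lowering: no change — [dmmtu]
/ivazfat/:
  (1) Nasal Assimilation: no change — [ivazfat]
  (2) Glottal Epenthesis: [ivazfat] → [hivazfat]
  (3) Velar Palatalization: no change — [hivazfat]
  (4) Syncope: no change — [hivazfat]
  (5) Pre-h Lowering: no change — [hivazfat]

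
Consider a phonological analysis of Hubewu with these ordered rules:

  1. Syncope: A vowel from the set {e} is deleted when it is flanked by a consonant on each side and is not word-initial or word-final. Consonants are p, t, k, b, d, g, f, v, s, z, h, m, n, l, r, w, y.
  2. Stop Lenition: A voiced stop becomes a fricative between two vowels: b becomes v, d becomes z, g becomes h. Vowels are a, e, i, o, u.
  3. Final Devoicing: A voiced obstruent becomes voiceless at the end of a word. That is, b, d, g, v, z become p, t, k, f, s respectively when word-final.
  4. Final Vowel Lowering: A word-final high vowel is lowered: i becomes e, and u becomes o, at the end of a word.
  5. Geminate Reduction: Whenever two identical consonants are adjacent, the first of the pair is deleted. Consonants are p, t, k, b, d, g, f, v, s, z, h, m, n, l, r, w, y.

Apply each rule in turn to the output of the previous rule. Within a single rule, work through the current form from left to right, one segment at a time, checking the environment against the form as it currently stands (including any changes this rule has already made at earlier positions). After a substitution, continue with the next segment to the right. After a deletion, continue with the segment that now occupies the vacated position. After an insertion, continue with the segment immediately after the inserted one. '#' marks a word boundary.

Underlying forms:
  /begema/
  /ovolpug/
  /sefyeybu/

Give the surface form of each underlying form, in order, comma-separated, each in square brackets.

[bgma], [ovolpuk], [sfybo]

/begema/:
  1 Syncope: [begema] → [bgma]
  2 Stop Lenition: no change — [bgma]
  3 Final Devoicing: no change — [bgma]
  4 Final Vowel Lowering: no change — [bgma]
  5 Geminate Reduction: no change — [bgma]
/ovolpug/:
  1 Syncope: no change — [ovolpug]
  2 Stop Lenition: no change — [ovolpug]
  3 Final Devoicing: [ovolpug] → [ovolpuk]
  4 Final Vowel Lowering: no change — [ovolpuk]
  5 Geminate Reduction: no change — [ovolpuk]
/sefyeybu/:
  1 Syncope: [sefyeybu] → [sfyybu]
  2 Stop Lenition: no change — [sfyybu]
  3 Final Devoicing: no change — [sfyybu]
  4 Final Vowel Lowering: [sfyybu] → [sfyybo]
  5 Geminate Reduction: [sfyybo] → [sfybo]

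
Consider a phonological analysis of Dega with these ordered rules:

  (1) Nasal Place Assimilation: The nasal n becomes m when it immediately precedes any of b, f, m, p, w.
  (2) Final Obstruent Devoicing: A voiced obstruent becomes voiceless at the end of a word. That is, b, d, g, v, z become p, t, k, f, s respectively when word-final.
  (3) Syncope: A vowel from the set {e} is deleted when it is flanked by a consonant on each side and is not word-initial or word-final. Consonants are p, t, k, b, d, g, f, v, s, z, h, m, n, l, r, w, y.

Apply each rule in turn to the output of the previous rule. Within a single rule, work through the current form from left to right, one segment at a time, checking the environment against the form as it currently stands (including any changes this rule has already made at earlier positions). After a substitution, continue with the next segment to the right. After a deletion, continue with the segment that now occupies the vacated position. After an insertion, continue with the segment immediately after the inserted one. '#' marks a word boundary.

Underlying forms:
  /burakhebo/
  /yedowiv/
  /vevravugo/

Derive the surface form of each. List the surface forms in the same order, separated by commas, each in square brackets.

/burakhebo/:
  (1) Nasal Place Assimilation: no change — [burakhebo]
  (2) Final Obstruent Devoicing: no change — [burakhebo]
  (3) Syncope: [burakhebo] → [burakhbo]
/yedowiv/:
  (1) Nasal Place Assimilation: no change — [yedowiv]
  (2) Final Obstruent Devoicing: [yedowiv] → [yedowif]
  (3) Syncope: [yedowif] → [ydowif]
/vevravugo/:
  (1) Nasal Place Assimilation: no change — [vevravugo]
  (2) Final Obstruent Devoicing: no change — [vevravugo]
  (3) Syncope: [vevravugo] → [vvravugo]

[burakhbo], [ydowif], [vvravugo]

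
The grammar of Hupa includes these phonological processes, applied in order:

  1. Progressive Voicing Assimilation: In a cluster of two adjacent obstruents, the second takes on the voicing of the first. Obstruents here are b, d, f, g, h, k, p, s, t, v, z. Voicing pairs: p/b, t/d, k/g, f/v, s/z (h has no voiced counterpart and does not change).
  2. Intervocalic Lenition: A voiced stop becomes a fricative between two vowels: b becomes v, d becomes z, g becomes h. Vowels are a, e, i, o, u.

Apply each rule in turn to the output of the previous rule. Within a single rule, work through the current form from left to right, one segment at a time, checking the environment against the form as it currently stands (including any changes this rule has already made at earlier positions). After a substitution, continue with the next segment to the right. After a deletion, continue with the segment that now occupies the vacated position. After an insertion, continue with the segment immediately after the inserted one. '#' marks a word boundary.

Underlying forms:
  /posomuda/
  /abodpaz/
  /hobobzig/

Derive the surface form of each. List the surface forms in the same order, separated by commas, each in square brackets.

/posomuda/:
  1 Progressive Voicing Assimilation: no change — [posomuda]
  2 Intervocalic Lenition: [posomuda] → [posomuza]
/abodpaz/:
  1 Progressive Voicing Assimilation: [abodpaz] → [abodbaz]
  2 Intervocalic Lenition: [abodbaz] → [avodbaz]
/hobobzig/:
  1 Progressive Voicing Assimilation: no change — [hobobzig]
  2 Intervocalic Lenition: [hobobzig] → [hovobzig]

[posomuza], [avodbaz], [hovobzig]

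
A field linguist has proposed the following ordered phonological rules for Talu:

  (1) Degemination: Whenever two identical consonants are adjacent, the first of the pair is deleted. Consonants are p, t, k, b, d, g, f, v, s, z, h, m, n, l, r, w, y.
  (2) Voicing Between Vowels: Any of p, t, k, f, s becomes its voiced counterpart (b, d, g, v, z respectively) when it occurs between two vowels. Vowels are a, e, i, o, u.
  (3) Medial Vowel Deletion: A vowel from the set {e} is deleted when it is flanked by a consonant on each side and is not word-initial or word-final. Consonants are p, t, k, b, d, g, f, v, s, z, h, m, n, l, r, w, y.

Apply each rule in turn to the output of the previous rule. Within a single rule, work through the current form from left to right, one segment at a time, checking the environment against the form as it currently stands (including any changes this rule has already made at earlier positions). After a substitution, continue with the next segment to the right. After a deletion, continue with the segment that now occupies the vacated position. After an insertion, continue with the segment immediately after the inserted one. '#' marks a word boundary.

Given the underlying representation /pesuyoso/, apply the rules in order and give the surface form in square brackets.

(1) Degemination: no change — [pesuyoso]
(2) Voicing Between Vowels: [pesuyoso] → [pezuyozo]
(3) Medial Vowel Deletion: [pezuyozo] → [pzuyozo]

[pzuyozo]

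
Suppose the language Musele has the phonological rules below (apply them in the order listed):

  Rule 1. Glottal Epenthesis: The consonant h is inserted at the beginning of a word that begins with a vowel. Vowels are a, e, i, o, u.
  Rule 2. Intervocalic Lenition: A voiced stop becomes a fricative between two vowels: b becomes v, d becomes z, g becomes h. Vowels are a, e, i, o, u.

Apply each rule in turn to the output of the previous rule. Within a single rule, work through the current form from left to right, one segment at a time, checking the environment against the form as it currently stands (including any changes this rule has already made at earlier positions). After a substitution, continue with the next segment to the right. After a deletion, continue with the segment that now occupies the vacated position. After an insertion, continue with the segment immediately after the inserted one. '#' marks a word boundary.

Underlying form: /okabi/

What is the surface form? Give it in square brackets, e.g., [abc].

[hokavi]

Rule 1 Glottal Epenthesis: [okabi] → [hokabi]
Rule 2 Intervocalic Lenition: [hokabi] → [hokavi]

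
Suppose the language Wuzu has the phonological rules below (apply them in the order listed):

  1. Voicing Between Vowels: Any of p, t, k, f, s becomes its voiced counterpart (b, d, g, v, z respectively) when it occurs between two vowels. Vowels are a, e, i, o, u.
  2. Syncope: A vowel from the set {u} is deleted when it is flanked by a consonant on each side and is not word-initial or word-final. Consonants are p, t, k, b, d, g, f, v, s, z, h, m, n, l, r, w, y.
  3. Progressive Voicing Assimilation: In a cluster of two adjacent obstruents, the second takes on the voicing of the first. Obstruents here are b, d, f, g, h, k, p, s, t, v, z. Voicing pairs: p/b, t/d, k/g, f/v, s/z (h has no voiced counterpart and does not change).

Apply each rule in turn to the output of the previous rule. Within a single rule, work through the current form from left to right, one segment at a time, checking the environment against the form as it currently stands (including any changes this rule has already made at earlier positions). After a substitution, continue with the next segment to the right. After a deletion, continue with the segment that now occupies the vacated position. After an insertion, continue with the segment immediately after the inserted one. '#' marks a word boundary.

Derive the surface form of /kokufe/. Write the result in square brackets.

1 Voicing Between Vowels: [kokufe] → [koguve]
2 Syncope: [koguve] → [kogve]
3 Progressive Voicing Assimilation: no change — [kogve]

[kogve]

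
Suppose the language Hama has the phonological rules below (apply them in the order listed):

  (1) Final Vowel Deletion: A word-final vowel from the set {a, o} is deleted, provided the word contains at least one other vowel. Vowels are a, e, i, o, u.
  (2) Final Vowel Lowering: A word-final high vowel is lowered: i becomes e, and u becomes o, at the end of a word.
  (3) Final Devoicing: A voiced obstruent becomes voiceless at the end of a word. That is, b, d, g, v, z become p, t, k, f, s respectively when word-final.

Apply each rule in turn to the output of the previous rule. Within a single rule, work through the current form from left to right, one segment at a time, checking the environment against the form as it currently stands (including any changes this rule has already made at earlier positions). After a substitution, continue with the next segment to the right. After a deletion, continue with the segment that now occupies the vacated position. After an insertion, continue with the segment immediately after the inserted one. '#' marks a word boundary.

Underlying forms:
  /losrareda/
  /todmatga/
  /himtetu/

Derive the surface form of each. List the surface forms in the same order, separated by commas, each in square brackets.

/losrareda/:
  (1) Final Vowel Deletion: [losrareda] → [losrared]
  (2) Final Vowel Lowering: no change — [losrared]
  (3) Final Devoicing: [losrared] → [losraret]
/todmatga/:
  (1) Final Vowel Deletion: [todmatga] → [todmatg]
  (2) Final Vowel Lowering: no change — [todmatg]
  (3) Final Devoicing: [todmatg] → [todmatk]
/himtetu/:
  (1) Final Vowel Deletion: no change — [himtetu]
  (2) Final Vowel Lowering: [himtetu] → [himteto]
  (3) Final Devoicing: no change — [himteto]

[losraret], [todmatk], [himteto]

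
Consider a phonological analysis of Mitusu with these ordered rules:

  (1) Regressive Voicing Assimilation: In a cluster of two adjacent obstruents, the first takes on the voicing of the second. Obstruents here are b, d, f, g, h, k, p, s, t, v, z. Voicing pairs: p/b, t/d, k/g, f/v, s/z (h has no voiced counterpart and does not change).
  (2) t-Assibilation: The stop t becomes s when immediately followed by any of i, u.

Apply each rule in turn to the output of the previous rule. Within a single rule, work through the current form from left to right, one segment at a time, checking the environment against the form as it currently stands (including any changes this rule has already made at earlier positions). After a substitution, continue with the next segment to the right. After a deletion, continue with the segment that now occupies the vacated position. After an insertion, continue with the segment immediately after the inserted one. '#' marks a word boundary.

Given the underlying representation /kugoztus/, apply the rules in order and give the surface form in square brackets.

(1) Regressive Voicing Assimilation: [kugoztus] → [kugostus]
(2) t-Assibilation: [kugostus] → [kugossus]

[kugossus]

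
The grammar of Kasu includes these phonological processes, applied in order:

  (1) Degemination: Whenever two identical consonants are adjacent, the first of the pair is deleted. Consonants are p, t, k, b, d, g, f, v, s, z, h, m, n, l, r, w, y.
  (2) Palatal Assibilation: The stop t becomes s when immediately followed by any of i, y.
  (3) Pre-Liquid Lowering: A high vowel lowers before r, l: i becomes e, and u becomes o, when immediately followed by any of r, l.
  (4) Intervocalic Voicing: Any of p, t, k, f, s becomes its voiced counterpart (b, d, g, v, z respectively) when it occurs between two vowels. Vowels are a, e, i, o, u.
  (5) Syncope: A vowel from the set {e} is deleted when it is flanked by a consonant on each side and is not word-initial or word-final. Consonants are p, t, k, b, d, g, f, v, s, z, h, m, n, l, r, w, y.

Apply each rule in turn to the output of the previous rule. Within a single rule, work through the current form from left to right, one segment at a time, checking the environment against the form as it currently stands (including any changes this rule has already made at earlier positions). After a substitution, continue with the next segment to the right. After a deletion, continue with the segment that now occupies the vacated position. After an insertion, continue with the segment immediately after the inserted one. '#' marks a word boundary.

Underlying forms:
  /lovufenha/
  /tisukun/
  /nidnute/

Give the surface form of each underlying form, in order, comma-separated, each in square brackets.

/lovufenha/:
  (1) Degemination: no change — [lovufenha]
  (2) Palatal Assibilation: no change — [lovufenha]
  (3) Pre-Liquid Lowering: no change — [lovufenha]
  (4) Intervocalic Voicing: [lovufenha] → [lovuvenha]
  (5) Syncope: [lovuvenha] → [lovuvnha]
/tisukun/:
  (1) Degemination: no change — [tisukun]
  (2) Palatal Assibilation: [tisukun] → [sisukun]
  (3) Pre-Liquid Lowering: no change — [sisukun]
  (4) Intervocalic Voicing: [sisukun] → [sizugun]
  (5) Syncope: no change — [sizugun]
/nidnute/:
  (1) Degemination: no change — [nidnute]
  (2) Palatal Assibilation: no change — [nidnute]
  (3) Pre-Liquid Lowering: no change — [nidnute]
  (4) Intervocalic Voicing: [nidnute] → [nidnude]
  (5) Syncope: no change — [nidnude]

[lovuvnha], [sizugun], [nidnude]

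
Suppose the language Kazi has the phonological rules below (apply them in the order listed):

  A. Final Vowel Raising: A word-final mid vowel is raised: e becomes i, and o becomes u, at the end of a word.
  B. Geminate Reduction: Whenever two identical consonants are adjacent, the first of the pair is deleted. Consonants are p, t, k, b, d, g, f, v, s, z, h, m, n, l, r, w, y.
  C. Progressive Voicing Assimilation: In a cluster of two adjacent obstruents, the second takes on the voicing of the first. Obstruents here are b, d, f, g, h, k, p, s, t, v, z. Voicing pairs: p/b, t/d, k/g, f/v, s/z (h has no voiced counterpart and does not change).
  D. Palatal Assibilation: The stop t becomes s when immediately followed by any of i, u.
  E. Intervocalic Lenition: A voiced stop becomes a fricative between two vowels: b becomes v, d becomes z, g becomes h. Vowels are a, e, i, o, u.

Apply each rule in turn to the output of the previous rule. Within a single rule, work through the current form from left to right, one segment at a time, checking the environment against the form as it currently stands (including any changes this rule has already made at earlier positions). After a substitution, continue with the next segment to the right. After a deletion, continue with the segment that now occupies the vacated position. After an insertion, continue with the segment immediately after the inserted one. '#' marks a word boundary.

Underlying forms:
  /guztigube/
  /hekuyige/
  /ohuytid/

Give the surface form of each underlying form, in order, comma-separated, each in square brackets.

/guztigube/:
  A Final Vowel Raising: [guztigube] → [guztigubi]
  B Geminate Reduction: no change — [guztigubi]
  C Progressive Voicing Assimilation: [guztigubi] → [guzdigubi]
  D Palatal Assibilation: no change — [guzdigubi]
  E Intervocalic Lenition: [guzdigubi] → [guzdihuvi]
/hekuyige/:
  A Final Vowel Raising: [hekuyige] → [hekuyigi]
  B Geminate Reduction: no change — [hekuyigi]
  C Progressive Voicing Assimilation: no change — [hekuyigi]
  D Palatal Assibilation: no change — [hekuyigi]
  E Intervocalic Lenition: [hekuyigi] → [hekuyihi]
/ohuytid/:
  A Final Vowel Raising: no change — [ohuytid]
  B Geminate Reduction: no change — [ohuytid]
  C Progressive Voicing Assimilation: no change — [ohuytid]
  D Palatal Assibilation: [ohuytid] → [ohuysid]
  E Intervocalic Lenition: no change — [ohuysid]

[guzdihuvi], [hekuyihi], [ohuysid]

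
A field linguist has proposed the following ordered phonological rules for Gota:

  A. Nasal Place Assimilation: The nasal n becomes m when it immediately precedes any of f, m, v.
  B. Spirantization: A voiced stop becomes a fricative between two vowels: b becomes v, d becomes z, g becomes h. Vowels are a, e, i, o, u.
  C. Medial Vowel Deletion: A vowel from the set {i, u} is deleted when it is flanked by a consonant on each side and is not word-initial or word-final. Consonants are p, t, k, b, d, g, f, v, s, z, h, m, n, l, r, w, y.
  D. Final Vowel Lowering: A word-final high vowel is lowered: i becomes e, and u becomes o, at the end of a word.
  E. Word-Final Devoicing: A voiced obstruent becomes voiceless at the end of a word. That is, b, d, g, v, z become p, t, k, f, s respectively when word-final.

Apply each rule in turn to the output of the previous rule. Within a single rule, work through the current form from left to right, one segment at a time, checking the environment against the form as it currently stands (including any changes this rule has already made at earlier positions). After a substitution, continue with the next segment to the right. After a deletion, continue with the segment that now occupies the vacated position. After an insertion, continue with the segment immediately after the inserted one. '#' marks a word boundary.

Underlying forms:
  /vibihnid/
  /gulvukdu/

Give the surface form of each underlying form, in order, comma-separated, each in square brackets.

/vibihnid/:
  A Nasal Place Assimilation: no change — [vibihnid]
  B Spirantization: [vibihnid] → [vivihnid]
  C Medial Vowel Deletion: [vivihnid] → [vvhnd]
  D Final Vowel Lowering: no change — [vvhnd]
  E Word-Final Devoicing: [vvhnd] → [vvhnt]
/gulvukdu/:
  A Nasal Place Assimilation: no change — [gulvukdu]
  B Spirantization: no change — [gulvukdu]
  C Medial Vowel Deletion: [gulvukdu] → [glvkdu]
  D Final Vowel Lowering: [glvkdu] → [glvkdo]
  E Word-Final Devoicing: no change — [glvkdo]

[vvhnt], [glvkdo]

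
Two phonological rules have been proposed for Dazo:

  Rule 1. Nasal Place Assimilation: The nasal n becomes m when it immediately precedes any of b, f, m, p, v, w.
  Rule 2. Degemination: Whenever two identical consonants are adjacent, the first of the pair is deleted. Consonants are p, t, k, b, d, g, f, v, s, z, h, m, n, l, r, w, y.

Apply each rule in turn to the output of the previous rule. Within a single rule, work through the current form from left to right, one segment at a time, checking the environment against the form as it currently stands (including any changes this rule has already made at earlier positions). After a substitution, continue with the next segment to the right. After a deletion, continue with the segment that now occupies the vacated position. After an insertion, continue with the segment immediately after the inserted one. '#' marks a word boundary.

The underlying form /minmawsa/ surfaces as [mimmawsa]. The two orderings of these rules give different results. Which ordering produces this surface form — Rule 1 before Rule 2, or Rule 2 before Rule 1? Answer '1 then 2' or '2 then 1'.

2 then 1

Order 1 then 2:
  1 Nasal Place Assimilation: [minmawsa] → [mimmawsa]
  2 Degemination: [mimmawsa] → [mimawsa]
  result: [mimawsa]
Order 2 then 1:
  2 Degemination: no change — [minmawsa]
  1 Nasal Place Assimilation: [minmawsa] → [mimmawsa]
  result: [mimmawsa]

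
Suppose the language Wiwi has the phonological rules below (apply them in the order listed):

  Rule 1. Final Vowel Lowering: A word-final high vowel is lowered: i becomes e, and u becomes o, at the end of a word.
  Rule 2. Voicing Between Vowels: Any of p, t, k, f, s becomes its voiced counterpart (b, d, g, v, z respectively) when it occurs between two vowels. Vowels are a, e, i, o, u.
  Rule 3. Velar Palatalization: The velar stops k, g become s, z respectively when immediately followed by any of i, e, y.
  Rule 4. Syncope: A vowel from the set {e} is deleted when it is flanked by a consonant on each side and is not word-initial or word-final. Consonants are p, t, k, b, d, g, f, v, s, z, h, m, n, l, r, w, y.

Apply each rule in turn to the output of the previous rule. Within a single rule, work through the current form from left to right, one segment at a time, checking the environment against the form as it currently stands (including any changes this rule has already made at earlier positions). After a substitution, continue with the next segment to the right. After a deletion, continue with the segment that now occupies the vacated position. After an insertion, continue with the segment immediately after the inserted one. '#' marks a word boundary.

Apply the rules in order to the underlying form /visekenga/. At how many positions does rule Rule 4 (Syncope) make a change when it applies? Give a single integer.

Rule 1 Final Vowel Lowering: no change — [visekenga]
Rule 2 Voicing Between Vowels: [visekenga] → [vizegenga]
Rule 3 Velar Palatalization: [vizegenga] → [vizezenga]
Rule 4 Syncope: [vizezenga] → [vizznga]
Rule Rule 4 changed 2 position(s).

2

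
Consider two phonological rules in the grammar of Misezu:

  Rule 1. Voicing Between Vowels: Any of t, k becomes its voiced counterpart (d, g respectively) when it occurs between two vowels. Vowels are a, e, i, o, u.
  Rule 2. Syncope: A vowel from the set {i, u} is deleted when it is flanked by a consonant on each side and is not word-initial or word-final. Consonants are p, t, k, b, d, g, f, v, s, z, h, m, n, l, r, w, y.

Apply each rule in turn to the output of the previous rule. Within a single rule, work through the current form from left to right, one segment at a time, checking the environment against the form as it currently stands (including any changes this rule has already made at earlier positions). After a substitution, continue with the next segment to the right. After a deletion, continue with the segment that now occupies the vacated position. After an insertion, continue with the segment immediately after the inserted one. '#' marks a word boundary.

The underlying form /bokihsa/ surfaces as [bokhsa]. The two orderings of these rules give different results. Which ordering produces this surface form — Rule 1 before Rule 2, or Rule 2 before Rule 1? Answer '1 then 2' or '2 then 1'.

Order 1 then 2:
  1 Voicing Between Vowels: [bokihsa] → [bogihsa]
  2 Syncope: [bogihsa] → [boghsa]
  result: [boghsa]
Order 2 then 1:
  2 Syncope: [bokihsa] → [bokhsa]
  1 Voicing Between Vowels: no change — [bokhsa]
  result: [bokhsa]

2 then 1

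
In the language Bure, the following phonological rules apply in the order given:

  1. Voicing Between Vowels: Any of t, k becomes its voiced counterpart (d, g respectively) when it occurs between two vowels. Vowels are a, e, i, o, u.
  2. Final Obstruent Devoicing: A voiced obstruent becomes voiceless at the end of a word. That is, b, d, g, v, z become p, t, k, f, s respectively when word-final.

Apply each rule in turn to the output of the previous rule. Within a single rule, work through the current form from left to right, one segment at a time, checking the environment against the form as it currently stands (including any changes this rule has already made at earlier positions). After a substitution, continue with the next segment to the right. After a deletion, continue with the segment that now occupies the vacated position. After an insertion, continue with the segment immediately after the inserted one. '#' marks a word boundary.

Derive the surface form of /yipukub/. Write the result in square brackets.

[yipugup]

1 Voicing Between Vowels: [yipukub] → [yipugub]
2 Final Obstruent Devoicing: [yipugub] → [yipugup]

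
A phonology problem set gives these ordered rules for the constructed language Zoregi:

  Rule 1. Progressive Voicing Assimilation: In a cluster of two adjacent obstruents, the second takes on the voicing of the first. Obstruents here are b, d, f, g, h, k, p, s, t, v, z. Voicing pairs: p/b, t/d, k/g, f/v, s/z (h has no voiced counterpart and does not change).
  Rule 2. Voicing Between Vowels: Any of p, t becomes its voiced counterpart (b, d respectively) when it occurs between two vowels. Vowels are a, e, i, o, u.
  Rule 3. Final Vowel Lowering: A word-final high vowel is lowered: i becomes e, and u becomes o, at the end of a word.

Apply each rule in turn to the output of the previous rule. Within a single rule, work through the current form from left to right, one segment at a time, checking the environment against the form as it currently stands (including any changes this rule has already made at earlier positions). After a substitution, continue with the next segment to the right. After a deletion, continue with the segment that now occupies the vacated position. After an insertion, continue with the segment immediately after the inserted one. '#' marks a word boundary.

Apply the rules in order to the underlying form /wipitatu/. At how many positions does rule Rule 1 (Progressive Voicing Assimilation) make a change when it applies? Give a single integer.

0

Rule 1 Progressive Voicing Assimilation: no change — [wipitatu]
Rule 2 Voicing Between Vowels: [wipitatu] → [wibidadu]
Rule 3 Final Vowel Lowering: [wibidadu] → [wibidado]
Rule Rule 1 changed 0 position(s).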